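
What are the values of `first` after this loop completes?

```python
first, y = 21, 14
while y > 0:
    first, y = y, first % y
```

GCD of 21 and 14
`first` takes the values: 21 → 14 → 7

Answer: 7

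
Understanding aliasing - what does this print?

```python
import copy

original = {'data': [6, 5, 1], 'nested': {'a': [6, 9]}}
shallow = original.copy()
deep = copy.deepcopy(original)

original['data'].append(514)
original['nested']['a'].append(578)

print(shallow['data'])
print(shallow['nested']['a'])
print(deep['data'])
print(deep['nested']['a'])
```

Key concept: comparing shallow vs deep copy.
Step by step:
`original = {'data': [6, 5, 1], 'nested': {'a': [6, 9]}}` → original = {'data': [6, 5, 1], 'nested': {'a': [6, 9]}}
`shallow = original.copy()` → shallow = {'data': [6, 5, 1], 'nested': {'a': [6, 9]}}
`deep = copy.deepcopy(original)` → deep = {'data': [6, 5, 1], 'nested': {'a': [6, 9]}}
`original['data'].append(514)` → original = {'data': [6, 5, 1, 514], 'nested': {'a': [6, 9]}}; shallow = {'data': [6, 5, 1, 514], 'nested': {'a': [6, 9]}}
`original['nested']['a'].append(578)` → original = {'data': [6, 5, 1, 514], 'nested': {'a': [6, 9, 578]}}; shallow = {'data': [6, 5, 1, 514], 'nested': {'a': [6, 9, 578]}}
`print(shallow['data'])` → prints [6, 5, 1, 514]
`print(shallow['nested']['a'])` → prints [6, 9, 578]
`print(deep['data'])` → prints [6, 5, 1]
`print(deep['nested']['a'])` → prints [6, 9]

Answer:
[6, 5, 1, 514]
[6, 9, 578]
[6, 5, 1]
[6, 9]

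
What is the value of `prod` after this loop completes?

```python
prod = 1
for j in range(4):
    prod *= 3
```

3^4 = 81
`prod` takes the values: 1 → 3 → 9 → 27 → 81

Answer: 81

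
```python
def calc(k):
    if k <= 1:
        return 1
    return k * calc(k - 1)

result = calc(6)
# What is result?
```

calc(6) = 6 * 5 * 4 * 3 * 2 * 1 = 720

Answer: 720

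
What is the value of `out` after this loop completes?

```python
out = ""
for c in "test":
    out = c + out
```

Reverse 'test'
`out` takes the values: "" → "t" → "et" → "set" → "tset"

Answer: "tset"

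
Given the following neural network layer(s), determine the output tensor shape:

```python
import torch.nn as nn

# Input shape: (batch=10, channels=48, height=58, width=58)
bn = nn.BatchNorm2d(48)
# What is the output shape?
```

Input: (10, 48, 58, 58) -> Output: (10, 48, 58, 58)

Answer: (10, 48, 58, 58)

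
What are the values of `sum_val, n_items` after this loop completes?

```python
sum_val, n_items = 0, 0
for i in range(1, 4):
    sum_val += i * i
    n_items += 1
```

Sum of squares and count
`sum_val, n_items` takes the values: (0, 0) → (1, 0) → (1, 1) → (5, 1) → (5, 2) → (14, 2) → (14, 3)

Answer: 14, 3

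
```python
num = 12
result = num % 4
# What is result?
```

Trace:
`num = 12` → num = 12
`result = num % 4` → result = 0
So result = 0

Answer: 0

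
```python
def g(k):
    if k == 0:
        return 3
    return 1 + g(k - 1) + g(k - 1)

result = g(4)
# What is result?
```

g(k) = 1 + 2·g(k-1), g(0)=3. Closed form: (3+1)·2^4 - 1 = 63.

Answer: 63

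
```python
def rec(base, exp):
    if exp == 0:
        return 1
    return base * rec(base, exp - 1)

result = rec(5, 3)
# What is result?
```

rec(5, 3) = 5 * 5 * 5 = 125

Answer: 125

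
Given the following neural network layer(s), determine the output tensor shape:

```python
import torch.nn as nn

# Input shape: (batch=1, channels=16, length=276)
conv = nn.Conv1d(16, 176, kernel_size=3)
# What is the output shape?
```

Input: (1, 16, 276) -> Output: (1, 176, 274)

Answer: (1, 176, 274)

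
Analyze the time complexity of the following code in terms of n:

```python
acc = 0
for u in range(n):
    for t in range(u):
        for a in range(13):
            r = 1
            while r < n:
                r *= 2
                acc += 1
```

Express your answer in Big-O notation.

Each loop level contributes: n × n × 1 × log n. Multiplying the contributions gives O(n^2 log n).

Answer: O(n^2 log n)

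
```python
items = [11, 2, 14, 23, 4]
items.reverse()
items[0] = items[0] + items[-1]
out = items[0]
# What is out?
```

Trace:
`items = [11, 2, 14, 23, 4]` → items = [11, 2, 14, 23, 4]
`items.reverse()` → items = [4, 23, 14, 2, 11]
`items[0] = items[0] + items[-1]` → items = [15, 23, 14, 2, 11]
`out = items[0]` → out = 15
So out = 15

Answer: 15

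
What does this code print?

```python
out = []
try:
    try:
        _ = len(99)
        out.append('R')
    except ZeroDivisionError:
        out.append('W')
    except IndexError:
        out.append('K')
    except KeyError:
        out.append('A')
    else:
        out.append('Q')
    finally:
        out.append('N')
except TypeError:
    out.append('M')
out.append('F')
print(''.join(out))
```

Execution trace: 'N' (finally) → 'M' (outer except TypeError) → 'F' (after the try/except). Output: NMF

Answer: NMF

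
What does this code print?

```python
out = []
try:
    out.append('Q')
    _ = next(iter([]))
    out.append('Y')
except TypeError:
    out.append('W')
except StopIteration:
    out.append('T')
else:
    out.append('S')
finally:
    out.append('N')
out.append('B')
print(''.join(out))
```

Execution trace: 'Q' (try body) → 'T' (except StopIteration) → 'N' (finally) → 'B' (after the try/except). Output: QTNB

Answer: QTNB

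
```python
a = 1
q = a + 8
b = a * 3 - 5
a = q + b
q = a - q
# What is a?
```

Trace:
`a = 1` → a = 1
`q = a + 8` → q = 9
`b = a * 3 - 5` → b = -2
`a = q + b` → a = 7
`q = a - q` → q = -2
So a = 7

Answer: 7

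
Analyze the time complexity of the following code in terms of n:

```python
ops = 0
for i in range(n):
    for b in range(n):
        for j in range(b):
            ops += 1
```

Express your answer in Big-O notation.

Each loop level contributes: n × n × n. Multiplying the contributions gives O(n^3).

Answer: O(n^3)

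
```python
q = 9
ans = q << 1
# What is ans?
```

Trace:
`q = 9` → q = 9
`ans = q << 1` → ans = 18
So ans = 18

Answer: 18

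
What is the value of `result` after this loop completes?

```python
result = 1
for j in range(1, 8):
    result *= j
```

7! = 5040
`result` takes the values: 1 → 2 → 6 → 24 → 120 → 720 → 5040

Answer: 5040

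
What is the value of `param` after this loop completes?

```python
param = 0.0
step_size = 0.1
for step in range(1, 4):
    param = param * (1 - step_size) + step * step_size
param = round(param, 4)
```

Moving average with lr=0.1
`param` takes the values: 0.0 → 0.1 → 0.29 → 0.561

Answer: 0.561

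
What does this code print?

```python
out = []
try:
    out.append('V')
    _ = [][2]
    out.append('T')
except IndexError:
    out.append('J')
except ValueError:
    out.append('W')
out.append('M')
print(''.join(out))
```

Execution trace: 'V' (try body) → 'J' (except IndexError) → 'M' (after the try/except). Output: VJM

Answer: VJM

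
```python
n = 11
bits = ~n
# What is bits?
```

Trace:
`n = 11` → n = 11
`bits = ~n` → bits = -12
So bits = -12

Answer: -12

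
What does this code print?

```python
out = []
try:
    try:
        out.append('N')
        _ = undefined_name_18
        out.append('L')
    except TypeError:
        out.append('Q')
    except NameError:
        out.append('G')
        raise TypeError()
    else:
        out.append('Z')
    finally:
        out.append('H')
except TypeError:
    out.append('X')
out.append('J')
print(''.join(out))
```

Execution trace: 'N' (inner try body) → 'G' (inner except NameError) → 'H' (inner finally) → 'X' (outer except TypeError) → 'J' (after the try/except). Output: NGHXJ

Answer: NGHXJ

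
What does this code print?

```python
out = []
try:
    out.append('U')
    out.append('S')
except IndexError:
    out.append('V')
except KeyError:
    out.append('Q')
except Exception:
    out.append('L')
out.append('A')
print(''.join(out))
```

Execution trace: 'U' (try body) → 'S' (try body, no exception) → 'A' (after the try/except). Output: USA

Answer: USA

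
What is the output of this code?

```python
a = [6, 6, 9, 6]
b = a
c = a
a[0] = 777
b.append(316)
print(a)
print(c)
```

Key concept: multiple aliases.
Step by step:
`a = [6, 6, 9, 6]` → a = [6, 6, 9, 6]
`b = a` → b = [6, 6, 9, 6] (same object as a)
`c = a` → c = [6, 6, 9, 6] (same object as a, b)
`a[0] = 777` → a = [777, 6, 9, 6] (same object as b, c); b = [777, 6, 9, 6] (same object as a, c); c = [777, 6, 9, 6] (same object as a, b)
`b.append(316)` → a = [777, 6, 9, 6, 316] (same object as b, c); b = [777, 6, 9, 6, 316] (same object as a, c); c = [777, 6, 9, 6, 316] (same object as a, b)
`print(a)` → prints [777, 6, 9, 6, 316]
`print(c)` → prints [777, 6, 9, 6, 316]

Answer:
[777, 6, 9, 6, 316]
[777, 6, 9, 6, 316]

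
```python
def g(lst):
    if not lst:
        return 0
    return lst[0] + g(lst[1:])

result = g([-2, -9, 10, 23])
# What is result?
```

(-2) + (-9) + 10 + 23 + 0 = 22

Answer: 22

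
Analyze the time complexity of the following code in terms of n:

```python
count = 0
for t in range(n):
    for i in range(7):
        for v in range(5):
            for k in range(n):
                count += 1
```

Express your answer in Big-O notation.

Each loop level contributes: n × 1 × 1 × n. Multiplying the contributions gives O(n^2).

Answer: O(n^2)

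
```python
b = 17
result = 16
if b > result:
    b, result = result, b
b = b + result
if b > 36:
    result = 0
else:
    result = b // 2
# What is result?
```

Trace:
`b = 17` → b = 17
`result = 16` → result = 16
`if b > result: ...` → b > result is True → b = 16; result = 17
`b = b + result` → b = 33
`if b > 36: ...` → b > 36 is False, take else branch → result = 16
So result = 16

Answer: 16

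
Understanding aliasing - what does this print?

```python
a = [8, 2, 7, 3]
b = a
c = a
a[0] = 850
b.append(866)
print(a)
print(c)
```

Key concept: multiple aliases.
Step by step:
`a = [8, 2, 7, 3]` → a = [8, 2, 7, 3]
`b = a` → b = [8, 2, 7, 3] (same object as a)
`c = a` → c = [8, 2, 7, 3] (same object as a, b)
`a[0] = 850` → a = [850, 2, 7, 3] (same object as b, c); b = [850, 2, 7, 3] (same object as a, c); c = [850, 2, 7, 3] (same object as a, b)
`b.append(866)` → a = [850, 2, 7, 3, 866] (same object as b, c); b = [850, 2, 7, 3, 866] (same object as a, c); c = [850, 2, 7, 3, 866] (same object as a, b)
`print(a)` → prints [850, 2, 7, 3, 866]
`print(c)` → prints [850, 2, 7, 3, 866]

Answer:
[850, 2, 7, 3, 866]
[850, 2, 7, 3, 866]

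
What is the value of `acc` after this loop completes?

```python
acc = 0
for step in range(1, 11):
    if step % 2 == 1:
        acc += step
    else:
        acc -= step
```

Add odd, subtract even
`acc` takes the values: 0 → 1 → -1 → 2 → -2 → 3 → -3 → 4 → -4 → 5 → -5

Answer: -5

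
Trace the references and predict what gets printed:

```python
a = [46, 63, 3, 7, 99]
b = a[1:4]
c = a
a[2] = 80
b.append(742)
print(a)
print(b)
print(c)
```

Key concept: slice vs alias.
Step by step:
`a = [46, 63, 3, 7, 99]` → a = [46, 63, 3, 7, 99]
`b = a[1:4]` → b = [63, 3, 7]
`c = a` → c = [46, 63, 3, 7, 99] (same object as a)
`a[2] = 80` → a = [46, 63, 80, 7, 99] (same object as c); c = [46, 63, 80, 7, 99] (same object as a)
`b.append(742)` → b = [63, 3, 7, 742]
`print(a)` → prints [46, 63, 80, 7, 99]
`print(b)` → prints [63, 3, 7, 742]
`print(c)` → prints [46, 63, 80, 7, 99]

Answer:
[46, 63, 80, 7, 99]
[63, 3, 7, 742]
[46, 63, 80, 7, 99]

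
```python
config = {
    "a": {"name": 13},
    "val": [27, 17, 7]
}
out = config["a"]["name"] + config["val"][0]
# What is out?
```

Trace:
`config = { ...` → config = {'a': {'name': 13}, 'val': [27, 17, 7]}
`out = config["a"]["name"] + config["val"][0]` → out = 40
So out = 40

Answer: 40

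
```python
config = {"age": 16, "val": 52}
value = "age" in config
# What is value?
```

Trace:
`config = {"age": 16, "val": 52}` → config = {'age': 16, 'val': 52}
`value = "age" in config` → value = True
So value = True

Answer: True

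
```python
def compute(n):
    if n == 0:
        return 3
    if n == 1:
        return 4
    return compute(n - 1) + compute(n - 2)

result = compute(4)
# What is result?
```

Build up from base cases: compute(0)=3, compute(1)=4, compute(2)=7, compute(3)=11, compute(4)=18

Answer: 18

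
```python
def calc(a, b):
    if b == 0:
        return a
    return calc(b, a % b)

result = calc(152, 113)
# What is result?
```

calc(152, 113) -> calc(113, 39) -> calc(39, 35) -> calc(35, 4) -> calc(4, 3) -> calc(3, 1) -> calc(1, 0) -> 1

Answer: 1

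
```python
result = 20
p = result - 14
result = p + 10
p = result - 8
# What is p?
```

Trace:
`result = 20` → result = 20
`p = result - 14` → p = 6
`result = p + 10` → result = 16
`p = result - 8` → p = 8
So p = 8

Answer: 8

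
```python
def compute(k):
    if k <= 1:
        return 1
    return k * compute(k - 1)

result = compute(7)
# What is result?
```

compute(7) = 7 * 6 * 5 * 4 * 3 * 2 * 1 = 5040

Answer: 5040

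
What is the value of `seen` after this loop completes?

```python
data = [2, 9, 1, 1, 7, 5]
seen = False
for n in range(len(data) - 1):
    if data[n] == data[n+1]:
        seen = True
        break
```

Check consecutive duplicates in [2, 9, 1, 1, 7, 5]
`seen` takes the values: False → True

Answer: True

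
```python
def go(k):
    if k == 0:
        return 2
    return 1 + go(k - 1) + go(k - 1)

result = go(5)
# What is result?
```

go(k) = 1 + 2·go(k-1), go(0)=2. Closed form: (2+1)·2^5 - 1 = 95.

Answer: 95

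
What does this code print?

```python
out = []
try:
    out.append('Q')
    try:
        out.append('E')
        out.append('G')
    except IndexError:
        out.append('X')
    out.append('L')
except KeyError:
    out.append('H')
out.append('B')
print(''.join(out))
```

Execution trace: 'Q' (try body) → 'E' (inner try body) → 'G' (inner try body, no exception) → 'L' (try body, no exception) → 'B' (after the try/except). Output: QEGLB

Answer: QEGLB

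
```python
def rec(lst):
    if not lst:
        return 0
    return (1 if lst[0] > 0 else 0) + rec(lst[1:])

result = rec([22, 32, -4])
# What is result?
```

Count of positive elements in [22, 32, -4] = 2

Answer: 2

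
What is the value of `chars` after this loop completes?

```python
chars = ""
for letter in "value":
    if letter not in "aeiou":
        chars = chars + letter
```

Remove vowels from 'value'
`chars` takes the values: "" → "v" → "vl"

Answer: "vl"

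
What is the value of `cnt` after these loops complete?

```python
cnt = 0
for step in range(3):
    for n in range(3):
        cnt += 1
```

3 * 3 = 9
`cnt` takes the values: 0 → 1 → 2 → 3 → 4 → 5 → 6 → 7 → 8 → 9

Answer: 9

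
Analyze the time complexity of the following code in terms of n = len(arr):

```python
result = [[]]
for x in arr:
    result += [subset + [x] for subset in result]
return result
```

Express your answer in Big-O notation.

This is subset (power-set) generation — 2^n subsets, each materialised as a list of up to n elements. Time complexity: O(n · 2^n).

Answer: O(n · 2^n)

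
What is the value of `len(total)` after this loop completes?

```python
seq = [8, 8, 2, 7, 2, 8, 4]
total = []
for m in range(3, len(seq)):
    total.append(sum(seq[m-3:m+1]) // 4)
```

Number of 4-element averages
`total` takes the values: [] → [6] → [6, 4] → [6, 4, 4] → [6, 4, 4, 5]
So `len(total)` = 4

Answer: 4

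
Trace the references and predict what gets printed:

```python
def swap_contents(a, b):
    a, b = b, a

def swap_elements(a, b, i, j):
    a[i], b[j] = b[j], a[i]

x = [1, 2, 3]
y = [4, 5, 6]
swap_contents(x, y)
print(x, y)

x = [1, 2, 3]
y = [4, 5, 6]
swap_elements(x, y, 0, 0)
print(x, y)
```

Key concept: parameter rebinding vs mutation.
Step by step:
`x = [1, 2, 3]` → x = [1, 2, 3]
`y = [4, 5, 6]` → y = [4, 5, 6]
`swap_contents(x, y)` → no visible change to tracked variables
`print(x, y)` → prints [1, 2, 3] [4, 5, 6]
`x = [1, 2, 3]` → x = [1, 2, 3]
`y = [4, 5, 6]` → y = [4, 5, 6]
`swap_elements(x, y, 0, 0)` → x = [4, 2, 3]; y = [1, 5, 6]
`print(x, y)` → prints [4, 2, 3] [1, 5, 6]

Answer:
[1, 2, 3] [4, 5, 6]
[4, 2, 3] [1, 5, 6]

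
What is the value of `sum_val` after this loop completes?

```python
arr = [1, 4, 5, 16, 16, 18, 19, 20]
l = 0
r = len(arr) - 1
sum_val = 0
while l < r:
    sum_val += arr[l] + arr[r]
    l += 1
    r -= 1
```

Sum of pairs from ends
`sum_val` takes the values: 0 → 21 → 44 → 67 → 99

Answer: 99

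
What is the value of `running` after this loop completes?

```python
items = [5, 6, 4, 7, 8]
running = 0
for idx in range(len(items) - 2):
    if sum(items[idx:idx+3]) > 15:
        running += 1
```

Count windows with sum > 15
`running` takes the values: 0 → 1 → 2

Answer: 2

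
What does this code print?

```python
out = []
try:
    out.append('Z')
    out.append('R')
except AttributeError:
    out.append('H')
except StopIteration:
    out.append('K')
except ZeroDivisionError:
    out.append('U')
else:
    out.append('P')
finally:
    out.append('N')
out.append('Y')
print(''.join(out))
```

Execution trace: 'Z' (try body) → 'R' (try body, no exception) → 'P' (else) → 'N' (finally) → 'Y' (after the try/except). Output: ZRPNY

Answer: ZRPNY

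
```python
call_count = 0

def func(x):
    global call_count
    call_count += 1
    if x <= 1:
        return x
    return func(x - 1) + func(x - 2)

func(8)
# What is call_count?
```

Calls(x) = 1 + Calls(x-1) + Calls(x-2); Calls(0)=Calls(1)=1. For x=8 this gives 67.

Answer: 67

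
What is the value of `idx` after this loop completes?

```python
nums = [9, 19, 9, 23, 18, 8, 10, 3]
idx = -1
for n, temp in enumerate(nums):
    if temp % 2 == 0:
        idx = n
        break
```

First even number index in [9, 19, 9, 23, 18, 8, 10, 3]
`idx` takes the values: -1 → 4

Answer: 4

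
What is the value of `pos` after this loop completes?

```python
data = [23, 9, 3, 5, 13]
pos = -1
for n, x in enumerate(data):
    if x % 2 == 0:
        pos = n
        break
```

First even number index in [23, 9, 3, 5, 13]
`pos` takes the values: -1

Answer: -1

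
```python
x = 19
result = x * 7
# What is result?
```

Trace:
`x = 19` → x = 19
`result = x * 7` → result = 133
So result = 133

Answer: 133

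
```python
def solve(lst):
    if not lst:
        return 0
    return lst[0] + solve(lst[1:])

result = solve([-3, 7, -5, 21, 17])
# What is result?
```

(-3) + 7 + (-5) + 21 + 17 + 0 = 37

Answer: 37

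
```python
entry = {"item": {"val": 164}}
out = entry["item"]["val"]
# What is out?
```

Trace:
`entry = {"item": {"val": 164}}` → entry = {'item': {'val': 164}}
`out = entry["item"]["val"]` → out = 164
So out = 164

Answer: 164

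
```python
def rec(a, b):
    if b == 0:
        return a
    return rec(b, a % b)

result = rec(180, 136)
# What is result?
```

rec(180, 136) -> rec(136, 44) -> rec(44, 4) -> rec(4, 0) -> 4

Answer: 4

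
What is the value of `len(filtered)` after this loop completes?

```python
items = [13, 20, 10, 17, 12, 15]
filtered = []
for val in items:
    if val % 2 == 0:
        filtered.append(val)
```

Count even numbers in [13, 20, 10, 17, 12, 15]
`filtered` takes the values: [] → [20] → [20, 10] → [20, 10, 12]
So `len(filtered)` = 3

Answer: 3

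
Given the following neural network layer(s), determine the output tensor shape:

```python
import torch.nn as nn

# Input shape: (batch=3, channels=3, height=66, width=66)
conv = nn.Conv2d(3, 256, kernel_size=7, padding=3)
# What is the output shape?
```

Input: (3, 3, 66, 66) -> Output: (3, 256, 66, 66)

Answer: (3, 256, 66, 66)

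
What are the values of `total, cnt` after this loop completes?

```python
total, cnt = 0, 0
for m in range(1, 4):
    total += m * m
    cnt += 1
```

Sum of squares and count
`total, cnt` takes the values: (0, 0) → (1, 0) → (1, 1) → (5, 1) → (5, 2) → (14, 2) → (14, 3)

Answer: 14, 3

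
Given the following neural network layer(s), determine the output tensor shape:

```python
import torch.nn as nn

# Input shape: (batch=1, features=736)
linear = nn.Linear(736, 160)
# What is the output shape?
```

Input: (1, 736) -> Output: (1, 160)

Answer: (1, 160)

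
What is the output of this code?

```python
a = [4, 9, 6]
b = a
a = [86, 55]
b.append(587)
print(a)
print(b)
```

Key concept: rebinding vs mutation: a is rebound to a new list, b still points at the original.
Step by step:
`a = [4, 9, 6]` → a = [4, 9, 6]
`b = a` → b = [4, 9, 6] (same object as a)
`a = [86, 55]` → a = [86, 55]
`b.append(587)` → b = [4, 9, 6, 587]
`print(a)` → prints [86, 55]
`print(b)` → prints [4, 9, 6, 587]

Answer:
[86, 55]
[4, 9, 6, 587]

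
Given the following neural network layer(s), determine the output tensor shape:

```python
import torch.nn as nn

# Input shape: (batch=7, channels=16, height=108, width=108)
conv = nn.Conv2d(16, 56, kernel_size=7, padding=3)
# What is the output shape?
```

Input: (7, 16, 108, 108) -> Output: (7, 56, 108, 108)

Answer: (7, 56, 108, 108)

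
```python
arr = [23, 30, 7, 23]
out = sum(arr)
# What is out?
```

Trace:
`arr = [23, 30, 7, 23]` → arr = [23, 30, 7, 23]
`out = sum(arr)` → out = 83
So out = 83

Answer: 83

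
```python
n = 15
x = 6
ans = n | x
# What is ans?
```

Trace:
`n = 15` → n = 15
`x = 6` → x = 6
`ans = n | x` → ans = 15
So ans = 15

Answer: 15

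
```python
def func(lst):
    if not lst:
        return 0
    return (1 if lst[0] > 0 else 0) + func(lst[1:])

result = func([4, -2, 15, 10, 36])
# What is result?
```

Count of positive elements in [4, -2, 15, 10, 36] = 4

Answer: 4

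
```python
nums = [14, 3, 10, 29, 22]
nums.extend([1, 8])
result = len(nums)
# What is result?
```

Trace:
`nums = [14, 3, 10, 29, 22]` → nums = [14, 3, 10, 29, 22]
`nums.extend([1, 8])` → nums = [14, 3, 10, 29, 22, 1, 8]
`result = len(nums)` → result = 7
So result = 7

Answer: 7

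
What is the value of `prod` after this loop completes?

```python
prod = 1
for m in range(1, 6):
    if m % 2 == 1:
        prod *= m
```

Product of odd numbers 1 to 5
`prod` takes the values: 1 → 3 → 15

Answer: 15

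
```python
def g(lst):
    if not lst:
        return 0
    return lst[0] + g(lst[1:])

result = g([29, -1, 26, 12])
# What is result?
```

29 + (-1) + 26 + 12 + 0 = 66

Answer: 66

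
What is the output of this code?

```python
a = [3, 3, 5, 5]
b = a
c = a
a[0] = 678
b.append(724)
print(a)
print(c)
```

Key concept: multiple aliases.
Step by step:
`a = [3, 3, 5, 5]` → a = [3, 3, 5, 5]
`b = a` → b = [3, 3, 5, 5] (same object as a)
`c = a` → c = [3, 3, 5, 5] (same object as a, b)
`a[0] = 678` → a = [678, 3, 5, 5] (same object as b, c); b = [678, 3, 5, 5] (same object as a, c); c = [678, 3, 5, 5] (same object as a, b)
`b.append(724)` → a = [678, 3, 5, 5, 724] (same object as b, c); b = [678, 3, 5, 5, 724] (same object as a, c); c = [678, 3, 5, 5, 724] (same object as a, b)
`print(a)` → prints [678, 3, 5, 5, 724]
`print(c)` → prints [678, 3, 5, 5, 724]

Answer:
[678, 3, 5, 5, 724]
[678, 3, 5, 5, 724]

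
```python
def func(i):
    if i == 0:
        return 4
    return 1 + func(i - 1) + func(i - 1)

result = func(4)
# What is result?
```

func(i) = 1 + 2·func(i-1), func(0)=4. Closed form: (4+1)·2^4 - 1 = 79.

Answer: 79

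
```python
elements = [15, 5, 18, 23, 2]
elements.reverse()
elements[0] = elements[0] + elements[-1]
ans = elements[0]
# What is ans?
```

Trace:
`elements = [15, 5, 18, 23, 2]` → elements = [15, 5, 18, 23, 2]
`elements.reverse()` → elements = [2, 23, 18, 5, 15]
`elements[0] = elements[0] + elements[-1]` → elements = [17, 23, 18, 5, 15]
`ans = elements[0]` → ans = 17
So ans = 17

Answer: 17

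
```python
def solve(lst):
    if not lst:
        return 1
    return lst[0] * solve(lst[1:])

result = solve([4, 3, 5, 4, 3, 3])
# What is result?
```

Product over [4, 3, 5, 4, 3, 3] = 4 * 3 * 5 * 4 * 3 * 3 = 2160

Answer: 2160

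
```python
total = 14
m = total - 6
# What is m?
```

Trace:
`total = 14` → total = 14
`m = total - 6` → m = 8
So m = 8

Answer: 8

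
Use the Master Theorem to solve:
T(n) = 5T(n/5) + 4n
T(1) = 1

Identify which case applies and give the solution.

a=5, b=5, f(n)=4n. log_5(5) = 1. Since c=1 = 1, Case 2 applies: T(n) = Θ(n^log_b(a) · log n) = O(n log n).

Answer: O(n log n) - Case 2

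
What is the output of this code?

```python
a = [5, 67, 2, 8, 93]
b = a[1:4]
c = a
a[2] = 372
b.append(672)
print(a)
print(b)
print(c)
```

Key concept: slice vs alias.
Step by step:
`a = [5, 67, 2, 8, 93]` → a = [5, 67, 2, 8, 93]
`b = a[1:4]` → b = [67, 2, 8]
`c = a` → c = [5, 67, 2, 8, 93] (same object as a)
`a[2] = 372` → a = [5, 67, 372, 8, 93] (same object as c); c = [5, 67, 372, 8, 93] (same object as a)
`b.append(672)` → b = [67, 2, 8, 672]
`print(a)` → prints [5, 67, 372, 8, 93]
`print(b)` → prints [67, 2, 8, 672]
`print(c)` → prints [5, 67, 372, 8, 93]

Answer:
[5, 67, 372, 8, 93]
[67, 2, 8, 672]
[5, 67, 372, 8, 93]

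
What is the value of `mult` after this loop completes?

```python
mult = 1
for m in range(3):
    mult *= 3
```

3^3 = 27
`mult` takes the values: 1 → 3 → 9 → 27

Answer: 27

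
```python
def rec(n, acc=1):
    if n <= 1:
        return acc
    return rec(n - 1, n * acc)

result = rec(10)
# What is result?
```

Accumulator trace (n, acc): (10, 1) -> (9, 10) -> (8, 90) -> (7, 720) -> (6, 5040) -> (5, 30240) -> (4, 151200) -> (3, 604800) -> (2, 1814400) -> (1, 3628800) -> return 3628800

Answer: 3628800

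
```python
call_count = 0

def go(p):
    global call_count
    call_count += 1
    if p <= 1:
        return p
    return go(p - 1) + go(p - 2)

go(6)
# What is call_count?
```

Calls(p) = 1 + Calls(p-1) + Calls(p-2); Calls(0)=Calls(1)=1. For p=6 this gives 25.

Answer: 25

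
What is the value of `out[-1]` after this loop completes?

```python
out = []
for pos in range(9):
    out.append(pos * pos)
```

Last element of squares 0 to 8
`out` takes the values: [] → [0] → [0, 1] → [0, 1, 4] → [0, 1, 4, 9] → [0, 1, 4, 9, 16] → [0, 1, 4, 9, 16, 25] → [0, 1, 4, 9, 16, 25, 36] → [0, 1, 4, 9, 16, 25, 36, 49] → [0, 1, 4, 9, 16, 25, 36, 49, 64]
So `out[-1]` = 64

Answer: 64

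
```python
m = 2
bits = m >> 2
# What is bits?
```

Trace:
`m = 2` → m = 2
`bits = m >> 2` → bits = 0
So bits = 0

Answer: 0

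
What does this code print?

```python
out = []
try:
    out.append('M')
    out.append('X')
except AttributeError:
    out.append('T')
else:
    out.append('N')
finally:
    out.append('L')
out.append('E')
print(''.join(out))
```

Execution trace: 'M' (try body) → 'X' (try body, no exception) → 'N' (else) → 'L' (finally) → 'E' (after the try/except). Output: MXNLE

Answer: MXNLE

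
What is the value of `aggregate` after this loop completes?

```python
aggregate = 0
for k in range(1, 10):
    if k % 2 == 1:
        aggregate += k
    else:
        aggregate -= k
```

Add odd, subtract even
`aggregate` takes the values: 0 → 1 → -1 → 2 → -2 → 3 → -3 → 4 → -4 → 5

Answer: 5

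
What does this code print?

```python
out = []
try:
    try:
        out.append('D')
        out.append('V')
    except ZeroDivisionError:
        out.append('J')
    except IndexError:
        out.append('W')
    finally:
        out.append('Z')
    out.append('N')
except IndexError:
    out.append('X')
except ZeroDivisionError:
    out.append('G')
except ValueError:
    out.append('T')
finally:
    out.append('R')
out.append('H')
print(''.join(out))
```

Execution trace: 'D' (inner try body) → 'V' (inner try body, no exception) → 'Z' (inner finally) → 'N' (try body, no exception) → 'R' (finally) → 'H' (after the try/except). Output: DVZNRH

Answer: DVZNRH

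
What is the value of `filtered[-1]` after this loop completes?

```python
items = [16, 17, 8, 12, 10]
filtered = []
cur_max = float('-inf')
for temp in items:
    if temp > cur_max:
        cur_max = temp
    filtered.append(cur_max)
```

Running max ends at 17
`filtered` takes the values: [] → [16] → [16, 17] → [16, 17, 17] → [16, 17, 17, 17] → [16, 17, 17, 17, 17]
So `filtered[-1]` = 17

Answer: 17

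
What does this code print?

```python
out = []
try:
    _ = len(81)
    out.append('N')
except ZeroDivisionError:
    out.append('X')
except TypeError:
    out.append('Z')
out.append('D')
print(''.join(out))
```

Execution trace: 'Z' (except TypeError) → 'D' (after the try/except). Output: ZD

Answer: ZD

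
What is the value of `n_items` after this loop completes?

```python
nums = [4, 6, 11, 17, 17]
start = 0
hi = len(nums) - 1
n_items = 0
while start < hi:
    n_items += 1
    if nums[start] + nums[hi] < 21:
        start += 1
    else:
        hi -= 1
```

Steps to find pair summing to 21
`n_items` takes the values: 0 → 1 → 2 → 3 → 4

Answer: 4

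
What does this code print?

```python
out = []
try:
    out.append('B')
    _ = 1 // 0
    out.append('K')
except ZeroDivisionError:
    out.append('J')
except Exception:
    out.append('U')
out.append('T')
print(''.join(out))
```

Execution trace: 'B' (try body) → 'J' (except ZeroDivisionError) → 'T' (after the try/except). Output: BJT

Answer: BJT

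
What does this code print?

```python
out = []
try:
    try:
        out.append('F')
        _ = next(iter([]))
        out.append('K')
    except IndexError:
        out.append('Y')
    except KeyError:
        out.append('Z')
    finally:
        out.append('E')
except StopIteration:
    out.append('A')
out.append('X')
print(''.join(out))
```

Execution trace: 'F' (try body) → 'E' (finally) → 'A' (outer except StopIteration) → 'X' (after the try/except). Output: FEAX

Answer: FEAX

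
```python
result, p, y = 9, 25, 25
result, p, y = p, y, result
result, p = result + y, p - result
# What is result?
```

Trace:
`result, p, y = 9, 25, 25` → result = 9; p = 25; y = 25
`result, p, y = p, y, result` → result = 25; p = 25; y = 9
`result, p = result + y, p - result` → result = 34; p = 0
So result = 34

Answer: 34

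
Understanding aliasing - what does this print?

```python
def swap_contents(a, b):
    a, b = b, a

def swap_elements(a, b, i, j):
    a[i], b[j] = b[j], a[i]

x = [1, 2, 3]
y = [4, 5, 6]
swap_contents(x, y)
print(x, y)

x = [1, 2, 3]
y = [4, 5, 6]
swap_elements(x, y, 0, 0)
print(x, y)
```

Key concept: parameter rebinding vs mutation.
Step by step:
`x = [1, 2, 3]` → x = [1, 2, 3]
`y = [4, 5, 6]` → y = [4, 5, 6]
`swap_contents(x, y)` → no visible change to tracked variables
`print(x, y)` → prints [1, 2, 3] [4, 5, 6]
`x = [1, 2, 3]` → x = [1, 2, 3]
`y = [4, 5, 6]` → y = [4, 5, 6]
`swap_elements(x, y, 0, 0)` → x = [4, 2, 3]; y = [1, 5, 6]
`print(x, y)` → prints [4, 2, 3] [1, 5, 6]

Answer:
[1, 2, 3] [4, 5, 6]
[4, 2, 3] [1, 5, 6]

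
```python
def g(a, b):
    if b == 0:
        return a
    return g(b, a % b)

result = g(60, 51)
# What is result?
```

g(60, 51) -> g(51, 9) -> g(9, 6) -> g(6, 3) -> g(3, 0) -> 3

Answer: 3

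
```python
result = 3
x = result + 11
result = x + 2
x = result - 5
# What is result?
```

Trace:
`result = 3` → result = 3
`x = result + 11` → x = 14
`result = x + 2` → result = 16
`x = result - 5` → x = 11
So result = 16

Answer: 16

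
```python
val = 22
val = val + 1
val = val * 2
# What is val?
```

Trace:
`val = 22` → val = 22
`val = val + 1` → val = 23
`val = val * 2` → val = 46
So val = 46

Answer: 46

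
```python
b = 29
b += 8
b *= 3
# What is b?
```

Trace:
`b = 29` → b = 29
`b += 8` → b = 37
`b *= 3` → b = 111
So b = 111

Answer: 111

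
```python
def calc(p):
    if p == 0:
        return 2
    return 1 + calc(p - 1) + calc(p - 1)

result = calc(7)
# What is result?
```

calc(p) = 1 + 2·calc(p-1), calc(0)=2. Closed form: (2+1)·2^7 - 1 = 383.

Answer: 383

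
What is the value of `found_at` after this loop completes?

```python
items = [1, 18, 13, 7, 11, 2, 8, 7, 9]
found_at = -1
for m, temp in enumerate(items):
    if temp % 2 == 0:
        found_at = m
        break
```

First even number index in [1, 18, 13, 7, 11, 2, 8, 7, 9]
`found_at` takes the values: -1 → 1

Answer: 1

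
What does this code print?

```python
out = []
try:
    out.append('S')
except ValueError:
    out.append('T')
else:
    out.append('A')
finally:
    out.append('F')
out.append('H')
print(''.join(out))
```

Execution trace: 'S' (try body, no exception) → 'A' (else) → 'F' (finally) → 'H' (after the try/except). Output: SAFH

Answer: SAFH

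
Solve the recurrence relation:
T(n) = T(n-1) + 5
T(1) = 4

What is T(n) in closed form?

Unrolling: T(n) = T(1) + 5·(n-1) = 4 + 5(n-1) = 5n - 1.

Answer: T(n) = 5n - 1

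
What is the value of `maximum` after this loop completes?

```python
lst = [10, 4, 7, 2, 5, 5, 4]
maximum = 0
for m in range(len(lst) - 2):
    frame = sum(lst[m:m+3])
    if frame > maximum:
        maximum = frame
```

Max sum of 3-element window in [10, 4, 7, 2, 5, 5, 4]
`maximum` takes the values: 0 → 21

Answer: 21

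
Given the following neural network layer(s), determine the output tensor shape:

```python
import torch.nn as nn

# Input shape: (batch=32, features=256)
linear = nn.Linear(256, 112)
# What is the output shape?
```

Input: (32, 256) -> Output: (32, 112)

Answer: (32, 112)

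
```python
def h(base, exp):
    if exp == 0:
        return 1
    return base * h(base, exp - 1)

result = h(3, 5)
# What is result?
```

h(3, 5) = 3 * 3 * 3 * 3 * 3 = 243

Answer: 243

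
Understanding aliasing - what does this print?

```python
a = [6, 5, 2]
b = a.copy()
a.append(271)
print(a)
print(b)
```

Key concept: list.copy() creates independent copy.
Step by step:
`a = [6, 5, 2]` → a = [6, 5, 2]
`b = a.copy()` → b = [6, 5, 2]
`a.append(271)` → a = [6, 5, 2, 271]
`print(a)` → prints [6, 5, 2, 271]
`print(b)` → prints [6, 5, 2]

Answer:
[6, 5, 2, 271]
[6, 5, 2]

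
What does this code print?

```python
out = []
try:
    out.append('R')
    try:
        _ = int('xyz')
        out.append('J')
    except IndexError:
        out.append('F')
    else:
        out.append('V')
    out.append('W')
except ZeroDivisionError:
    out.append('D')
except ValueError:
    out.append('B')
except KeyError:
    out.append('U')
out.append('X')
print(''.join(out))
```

Execution trace: 'R' (try body) → 'B' (except ValueError) → 'X' (after the try/except). Output: RBX

Answer: RBX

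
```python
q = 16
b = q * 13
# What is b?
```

Trace:
`q = 16` → q = 16
`b = q * 13` → b = 208
So b = 208

Answer: 208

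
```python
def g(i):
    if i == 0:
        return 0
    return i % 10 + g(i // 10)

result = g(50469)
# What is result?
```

Sum of digits of 50469: 9 + 6 + 4 + 0 + 5 = 24

Answer: 24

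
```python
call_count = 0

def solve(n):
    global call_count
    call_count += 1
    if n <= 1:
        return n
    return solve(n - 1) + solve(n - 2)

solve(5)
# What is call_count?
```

Calls(n) = 1 + Calls(n-1) + Calls(n-2); Calls(0)=Calls(1)=1. For n=5 this gives 15.

Answer: 15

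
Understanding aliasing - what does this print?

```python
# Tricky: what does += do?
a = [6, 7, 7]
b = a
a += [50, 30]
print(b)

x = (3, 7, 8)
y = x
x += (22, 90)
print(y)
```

Key concept: += behavior differs for mutable vs immutable.
Step by step:
`a = [6, 7, 7]` → a = [6, 7, 7]
`b = a` → b = [6, 7, 7] (same object as a)
`a += [50, 30]` → a = [6, 7, 7, 50, 30] (same object as b); b = [6, 7, 7, 50, 30] (same object as a)
`print(b)` → prints [6, 7, 7, 50, 30]
`x = (3, 7, 8)` → x = (3, 7, 8)
`y = x` → y = (3, 7, 8)
`x += (22, 90)` → x = (3, 7, 8, 22, 90)
`print(y)` → prints (3, 7, 8)

Answer:
[6, 7, 7, 50, 30]
(3, 7, 8)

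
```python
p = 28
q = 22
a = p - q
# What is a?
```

Trace:
`p = 28` → p = 28
`q = 22` → q = 22
`a = p - q` → a = 6
So a = 6

Answer: 6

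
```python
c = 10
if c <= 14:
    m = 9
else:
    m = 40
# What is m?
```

Trace:
`c = 10` → c = 10
`if c <= 14: ...` → c <= 14 is True → m = 9
So m = 9

Answer: 9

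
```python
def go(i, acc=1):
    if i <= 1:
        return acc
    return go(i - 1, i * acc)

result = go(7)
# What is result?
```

Accumulator trace (n, acc): (7, 1) -> (6, 7) -> (5, 42) -> (4, 210) -> (3, 840) -> (2, 2520) -> (1, 5040) -> return 5040

Answer: 5040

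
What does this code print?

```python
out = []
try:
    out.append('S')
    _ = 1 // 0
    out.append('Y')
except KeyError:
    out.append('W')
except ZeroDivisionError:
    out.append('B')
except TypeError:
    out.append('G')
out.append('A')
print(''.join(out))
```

Execution trace: 'S' (try body) → 'B' (except ZeroDivisionError) → 'A' (after the try/except). Output: SBA

Answer: SBA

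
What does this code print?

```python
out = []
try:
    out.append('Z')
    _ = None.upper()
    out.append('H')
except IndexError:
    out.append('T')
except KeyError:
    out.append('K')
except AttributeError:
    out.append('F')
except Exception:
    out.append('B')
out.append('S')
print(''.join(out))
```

Execution trace: 'Z' (try body) → 'F' (except AttributeError) → 'S' (after the try/except). Output: ZFS

Answer: ZFS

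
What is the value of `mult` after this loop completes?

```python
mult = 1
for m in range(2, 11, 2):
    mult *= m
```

Product of even numbers 2 to 10
`mult` takes the values: 1 → 2 → 8 → 48 → 384 → 3840

Answer: 3840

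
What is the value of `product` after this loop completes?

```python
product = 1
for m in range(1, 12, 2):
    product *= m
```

Product of 1, 3, 5, ... up to 11
`product` takes the values: 1 → 3 → 15 → 105 → 945 → 10395

Answer: 10395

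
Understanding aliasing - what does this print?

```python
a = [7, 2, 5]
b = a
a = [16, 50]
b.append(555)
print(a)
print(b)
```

Key concept: rebinding vs mutation: a is rebound to a new list, b still points at the original.
Step by step:
`a = [7, 2, 5]` → a = [7, 2, 5]
`b = a` → b = [7, 2, 5] (same object as a)
`a = [16, 50]` → a = [16, 50]
`b.append(555)` → b = [7, 2, 5, 555]
`print(a)` → prints [16, 50]
`print(b)` → prints [7, 2, 5, 555]

Answer:
[16, 50]
[7, 2, 5, 555]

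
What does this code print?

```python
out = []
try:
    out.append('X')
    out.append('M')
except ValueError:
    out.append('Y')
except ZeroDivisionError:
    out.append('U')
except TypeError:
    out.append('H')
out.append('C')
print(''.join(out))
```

Execution trace: 'X' (try body) → 'M' (try body, no exception) → 'C' (after the try/except). Output: XMC

Answer: XMC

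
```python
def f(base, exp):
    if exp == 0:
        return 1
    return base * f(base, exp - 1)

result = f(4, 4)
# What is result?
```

f(4, 4) = 4 * 4 * 4 * 4 = 256

Answer: 256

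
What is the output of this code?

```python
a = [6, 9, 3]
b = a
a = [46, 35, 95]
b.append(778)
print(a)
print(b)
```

Key concept: rebinding vs mutation: a is rebound to a new list, b still points at the original.
Step by step:
`a = [6, 9, 3]` → a = [6, 9, 3]
`b = a` → b = [6, 9, 3] (same object as a)
`a = [46, 35, 95]` → a = [46, 35, 95]
`b.append(778)` → b = [6, 9, 3, 778]
`print(a)` → prints [46, 35, 95]
`print(b)` → prints [6, 9, 3, 778]

Answer:
[46, 35, 95]
[6, 9, 3, 778]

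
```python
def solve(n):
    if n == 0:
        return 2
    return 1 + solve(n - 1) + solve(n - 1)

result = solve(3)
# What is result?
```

solve(n) = 1 + 2·solve(n-1), solve(0)=2. Closed form: (2+1)·2^3 - 1 = 23.

Answer: 23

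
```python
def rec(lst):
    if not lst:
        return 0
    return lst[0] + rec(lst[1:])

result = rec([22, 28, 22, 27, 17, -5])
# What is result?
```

22 + 28 + 22 + 27 + 17 + (-5) + 0 = 111

Answer: 111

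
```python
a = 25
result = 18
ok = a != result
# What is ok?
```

Trace:
`a = 25` → a = 25
`result = 18` → result = 18
`ok = a != result` → ok = True
So ok = True

Answer: True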